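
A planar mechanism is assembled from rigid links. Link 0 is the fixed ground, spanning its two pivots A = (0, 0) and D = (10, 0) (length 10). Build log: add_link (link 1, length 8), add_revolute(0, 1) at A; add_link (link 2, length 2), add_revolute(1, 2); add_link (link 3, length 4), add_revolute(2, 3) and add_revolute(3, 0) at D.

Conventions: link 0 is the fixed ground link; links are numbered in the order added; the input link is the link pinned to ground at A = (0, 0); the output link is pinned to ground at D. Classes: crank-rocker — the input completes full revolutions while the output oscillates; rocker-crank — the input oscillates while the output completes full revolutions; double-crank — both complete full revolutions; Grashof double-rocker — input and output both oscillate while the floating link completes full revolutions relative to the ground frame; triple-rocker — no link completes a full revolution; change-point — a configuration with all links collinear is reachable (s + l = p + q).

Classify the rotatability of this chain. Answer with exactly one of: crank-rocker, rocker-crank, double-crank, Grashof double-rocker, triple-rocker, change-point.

lengths: ground=10, input=8, coupler=2, output=4
sorted: s=2 (shortest), l=10 (longest), p+q=12
s + l = 12 vs p + q = 12
s + l = p + q → change-point (collinear configuration reachable)

change-point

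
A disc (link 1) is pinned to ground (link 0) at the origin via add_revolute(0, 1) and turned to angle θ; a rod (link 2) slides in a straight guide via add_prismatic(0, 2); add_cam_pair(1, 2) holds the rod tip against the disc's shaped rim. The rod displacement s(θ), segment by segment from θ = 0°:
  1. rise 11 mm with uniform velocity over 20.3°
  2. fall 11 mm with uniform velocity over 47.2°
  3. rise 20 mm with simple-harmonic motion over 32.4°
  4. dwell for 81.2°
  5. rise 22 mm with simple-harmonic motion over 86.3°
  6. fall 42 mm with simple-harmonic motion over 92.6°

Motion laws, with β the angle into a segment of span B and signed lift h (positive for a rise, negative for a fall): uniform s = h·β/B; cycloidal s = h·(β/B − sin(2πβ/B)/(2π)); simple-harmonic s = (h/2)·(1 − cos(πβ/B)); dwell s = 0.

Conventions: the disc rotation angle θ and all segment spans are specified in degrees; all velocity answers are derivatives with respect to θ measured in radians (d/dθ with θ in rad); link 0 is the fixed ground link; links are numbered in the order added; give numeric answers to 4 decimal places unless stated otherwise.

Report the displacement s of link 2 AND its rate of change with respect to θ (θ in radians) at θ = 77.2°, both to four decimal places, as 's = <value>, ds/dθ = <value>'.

segment 1 (0° to 20.3°, uniform, h = 11) is passed completely: s = 0.0000 + (11) = 11.0000
segment 2 (20.3° to 67.5°, uniform, h = -11) is passed completely: s = 11.0000 + (-11) = 0.0000
θ = 77.2° falls in segment 3 (67.5° to 99.9°, simple-harmonic, h = 20): β = 77.2 − 67.5 = 9.7°, B = 32.4°; Δs = 20/2·(1 − cos(π·0.2994)) = 4.1065; s = 0.0000 + 4.1065 = 4.1065
velocity in seg [67.5°–99.9°] (simple-harmonic), θ in radians: β = 9.7° = 0.1693 rad, B = 32.4° = 0.5655 rad; ds/dθ = (πh/(2B)) sin(πβ/B) = (π·20/(2·0.5655)) sin(π·0.2994) = 44.881978 mm/rad

s = 4.1065, ds/dθ = 44.8820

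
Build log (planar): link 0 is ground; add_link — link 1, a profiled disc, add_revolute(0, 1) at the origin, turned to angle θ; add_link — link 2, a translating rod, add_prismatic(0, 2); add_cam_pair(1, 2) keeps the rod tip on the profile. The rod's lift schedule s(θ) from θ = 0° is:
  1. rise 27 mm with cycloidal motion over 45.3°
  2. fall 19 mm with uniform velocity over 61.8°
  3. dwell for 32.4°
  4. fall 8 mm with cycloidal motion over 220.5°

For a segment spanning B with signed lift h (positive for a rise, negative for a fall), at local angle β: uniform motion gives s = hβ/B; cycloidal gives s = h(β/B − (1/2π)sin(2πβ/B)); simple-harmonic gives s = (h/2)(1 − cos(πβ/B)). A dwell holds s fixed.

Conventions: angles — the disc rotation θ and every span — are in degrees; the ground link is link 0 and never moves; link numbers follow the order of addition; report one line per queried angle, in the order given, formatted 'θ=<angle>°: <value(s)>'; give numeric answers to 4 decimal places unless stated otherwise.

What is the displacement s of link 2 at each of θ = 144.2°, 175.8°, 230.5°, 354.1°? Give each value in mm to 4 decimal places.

seg 1 [0°–45.3°] cycloidal, h=27: full span → s += 27 → s = 27.0000
seg 2 [45.3°–107.1°] uniform, h=-19: full span → s += -19 → s = 8.0000
seg 3 [107.1°–139.5°] dwell: s stays 8.0000
seg 4 [139.5°–360°] cycloidal, h=-8: θ=144.2° here. β=4.7, B=220.5. -8·(0.0213 − sin(2π·0.0213)/(2π)) = -0.0005 → s = 7.9995
seg 4 [139.5°–360°] cycloidal, h=-8: θ=175.8° here. β=36.3, B=220.5. -8·(0.1646 − sin(2π·0.1646)/(2π)) = -0.2226 → s = 7.7774
seg 4 [139.5°–360°] cycloidal, h=-8: θ=230.5° here. β=91, B=220.5. -8·(0.4127 − sin(2π·0.4127)/(2π)) = -2.6377 → s = 5.3623
seg 4 [139.5°–360°] cycloidal, h=-8: θ=354.1° here. β=214.6, B=220.5. -8·(0.9732 − sin(2π·0.9732)/(2π)) = -7.9990 → s = 0.0010

θ=144.2°: 7.9995
θ=175.8°: 7.7774
θ=230.5°: 5.3623
θ=354.1°: 0.0010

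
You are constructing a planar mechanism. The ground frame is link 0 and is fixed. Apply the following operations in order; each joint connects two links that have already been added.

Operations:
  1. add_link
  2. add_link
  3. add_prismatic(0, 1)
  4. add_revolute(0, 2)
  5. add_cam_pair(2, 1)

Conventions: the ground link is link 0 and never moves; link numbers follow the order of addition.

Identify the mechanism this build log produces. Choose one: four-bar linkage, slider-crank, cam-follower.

links: 3 (incl. ground); joints: 1 revolute, 1 prismatic, 1 higher (cam) pair, forming one closed loop
3 links, revolute + prismatic + higher pair in one loop → cam-follower

cam-follower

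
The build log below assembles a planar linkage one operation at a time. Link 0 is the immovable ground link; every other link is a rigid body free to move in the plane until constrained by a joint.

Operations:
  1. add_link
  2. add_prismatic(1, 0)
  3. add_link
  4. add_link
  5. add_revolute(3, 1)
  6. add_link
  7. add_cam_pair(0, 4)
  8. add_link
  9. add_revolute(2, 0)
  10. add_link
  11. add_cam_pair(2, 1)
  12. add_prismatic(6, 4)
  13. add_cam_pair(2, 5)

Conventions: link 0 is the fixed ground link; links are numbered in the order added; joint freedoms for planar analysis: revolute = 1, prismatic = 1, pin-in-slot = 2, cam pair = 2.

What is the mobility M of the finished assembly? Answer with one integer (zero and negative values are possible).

ground; <1,0,0>
#1 <2,0,0>
P:1↔0 J1 <2,1,0>
#2 <3,1,0>
#3 <4,1,0>
R:3↔1 J1 <4,2,0>
#4 <5,2,0>
C:0↔4 J2 <5,2,1>
#5 <6,2,1>
R:2↔0 J1 <6,3,1>
#6 <7,3,1>
C:2↔1 J2 <7,3,2>
P:6↔4 J1 <7,4,2>
C:2↔5 J2 <7,4,3>
3×6 − 2×4 − 1×3 = 7

M = 7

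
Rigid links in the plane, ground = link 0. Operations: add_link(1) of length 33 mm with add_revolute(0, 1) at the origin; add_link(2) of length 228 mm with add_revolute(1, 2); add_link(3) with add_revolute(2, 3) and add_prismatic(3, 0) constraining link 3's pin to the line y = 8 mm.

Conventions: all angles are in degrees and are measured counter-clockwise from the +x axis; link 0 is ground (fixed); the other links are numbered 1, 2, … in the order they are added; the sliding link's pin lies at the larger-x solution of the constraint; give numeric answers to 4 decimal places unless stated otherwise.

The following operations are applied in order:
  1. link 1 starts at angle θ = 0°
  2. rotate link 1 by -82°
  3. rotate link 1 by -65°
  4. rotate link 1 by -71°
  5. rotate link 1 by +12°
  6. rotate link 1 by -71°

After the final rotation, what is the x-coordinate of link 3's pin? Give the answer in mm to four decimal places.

geometry: r = 33 mm, L = 228 mm, e = 8 mm; θ starts at 0°
rotate link 1 by -82°: θ ← 0° -82° = -82°
rotate link 1 by -65°: θ ← -82° -65° = -147°
rotate link 1 by -71°: θ ← -147° -71° = -218°
rotate link 1 by +12°: θ ← -218° +12° = -206°
rotate link 1 by -71°: θ ← -206° -71° = -277°
crank pin P = (r cos θ, r sin θ) = (4.021688, 32.754023)
h = r sin θ − e = 32.754023 − 8 = 24.754023
x = r cos θ + √(L² − h²) = 4.021688 + 226.652241 = 230.673929

230.6739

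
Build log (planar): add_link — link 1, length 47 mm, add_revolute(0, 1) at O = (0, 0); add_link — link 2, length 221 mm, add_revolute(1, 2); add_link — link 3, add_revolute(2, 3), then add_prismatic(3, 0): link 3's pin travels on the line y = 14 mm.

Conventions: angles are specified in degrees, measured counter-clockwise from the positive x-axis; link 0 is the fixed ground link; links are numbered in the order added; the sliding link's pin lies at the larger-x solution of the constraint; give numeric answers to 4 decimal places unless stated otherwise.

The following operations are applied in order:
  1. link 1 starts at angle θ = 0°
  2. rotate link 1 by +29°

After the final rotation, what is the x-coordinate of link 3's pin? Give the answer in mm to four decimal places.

geometry: r = 47 mm, L = 221 mm, e = 14 mm; θ starts at 0°
rotate link 1 by +29°: θ ← 0° +29° = 29°
crank pin P = (r cos θ, r sin θ) = (41.107126, 22.786052)
h = r sin θ − e = 22.786052 − 14 = 8.786052
x = r cos θ + √(L² − h²) = 41.107126 + 220.825282 = 261.932409

261.9324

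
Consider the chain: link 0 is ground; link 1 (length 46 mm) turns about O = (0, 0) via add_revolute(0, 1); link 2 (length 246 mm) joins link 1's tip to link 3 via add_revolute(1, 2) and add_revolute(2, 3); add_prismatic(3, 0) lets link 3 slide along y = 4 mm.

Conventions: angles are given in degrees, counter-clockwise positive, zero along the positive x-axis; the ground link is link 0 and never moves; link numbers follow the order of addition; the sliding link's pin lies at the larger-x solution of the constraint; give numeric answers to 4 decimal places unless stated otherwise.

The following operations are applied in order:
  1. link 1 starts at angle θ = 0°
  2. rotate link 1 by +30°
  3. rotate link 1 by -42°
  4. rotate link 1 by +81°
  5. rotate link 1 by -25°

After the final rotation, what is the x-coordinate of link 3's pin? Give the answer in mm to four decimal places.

geometry: r = 46 mm, L = 246 mm, e = 4 mm; θ starts at 0°
rotate link 1 by +30°: θ ← 0° +30° = 30°
rotate link 1 by -42°: θ ← 30° -42° = -12°
rotate link 1 by +81°: θ ← -12° +81° = 69°
rotate link 1 by -25°: θ ← 69° -25° = 44°
crank pin P = (r cos θ, r sin θ) = (33.089631, 31.954285)
h = r sin θ − e = 31.954285 − 4 = 27.954285
x = r cos θ + √(L² − h²) = 33.089631 + 244.406542 = 277.496173

277.4962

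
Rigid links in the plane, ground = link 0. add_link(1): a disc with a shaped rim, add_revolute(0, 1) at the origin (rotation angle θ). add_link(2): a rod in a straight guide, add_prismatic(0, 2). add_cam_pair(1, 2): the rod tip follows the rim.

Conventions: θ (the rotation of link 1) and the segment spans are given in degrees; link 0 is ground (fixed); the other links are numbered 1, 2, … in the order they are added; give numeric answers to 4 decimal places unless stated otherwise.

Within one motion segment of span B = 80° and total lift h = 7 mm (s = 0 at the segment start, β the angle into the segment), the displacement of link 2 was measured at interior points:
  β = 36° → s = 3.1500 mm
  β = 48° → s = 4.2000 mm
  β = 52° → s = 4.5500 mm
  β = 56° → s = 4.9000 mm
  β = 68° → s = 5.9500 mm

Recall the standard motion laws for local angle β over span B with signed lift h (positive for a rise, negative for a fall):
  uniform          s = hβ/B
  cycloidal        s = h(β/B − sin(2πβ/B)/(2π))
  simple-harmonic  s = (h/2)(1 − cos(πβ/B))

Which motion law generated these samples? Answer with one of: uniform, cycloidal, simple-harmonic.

candidates at β/B = r: uniform s = h·r (linear in β); cycloidal s = h·(r − sin(2πr)/(2π)); simple-harmonic s = (h/2)(1 − cos(πr))
β=36°: printed 3.1500 | uniform 3.1500, cycloidal 2.8057, simple-harmonic 2.9525
β=48°: printed 4.2000 | uniform 4.2000, cycloidal 4.8548, simple-harmonic 4.5816
β=52°: printed 4.5500 | uniform 4.5500, cycloidal 5.4513, simple-harmonic 5.0890
β=56°: printed 4.9000 | uniform 4.9000, cycloidal 5.9596, simple-harmonic 5.5572
β=68°: printed 5.9500 | uniform 5.9500, cycloidal 6.8513, simple-harmonic 6.6185
only one law matches every sample → uniform

uniform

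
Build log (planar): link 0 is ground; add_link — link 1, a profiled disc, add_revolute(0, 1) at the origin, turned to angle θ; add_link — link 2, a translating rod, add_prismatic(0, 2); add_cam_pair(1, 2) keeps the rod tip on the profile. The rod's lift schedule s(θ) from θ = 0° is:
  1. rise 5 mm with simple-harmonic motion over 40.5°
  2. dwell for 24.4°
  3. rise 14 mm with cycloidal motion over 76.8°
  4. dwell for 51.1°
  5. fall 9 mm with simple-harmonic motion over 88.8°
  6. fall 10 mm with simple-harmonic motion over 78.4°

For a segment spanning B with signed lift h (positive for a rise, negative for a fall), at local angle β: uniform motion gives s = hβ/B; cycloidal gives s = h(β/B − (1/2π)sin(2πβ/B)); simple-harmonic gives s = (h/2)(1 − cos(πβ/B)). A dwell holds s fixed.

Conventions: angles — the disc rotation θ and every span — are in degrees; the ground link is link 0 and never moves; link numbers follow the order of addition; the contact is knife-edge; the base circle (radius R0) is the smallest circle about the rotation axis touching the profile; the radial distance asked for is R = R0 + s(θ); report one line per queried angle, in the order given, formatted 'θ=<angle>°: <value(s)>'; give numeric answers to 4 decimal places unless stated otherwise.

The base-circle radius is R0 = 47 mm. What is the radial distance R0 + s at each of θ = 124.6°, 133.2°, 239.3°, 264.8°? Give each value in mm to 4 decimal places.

seg 1 [0°–40.5°] simple-harmonic, h=5: full span → s += 5 → s = 5.0000
seg 2 [40.5°–64.9°] dwell: s stays 5.0000
seg 3 [64.9°–141.7°] cycloidal, h=14: θ=124.6° here. β=59.7, B=76.8. 14·(0.7773 − sin(2π·0.7773)/(2π)) = 13.0782 → s = 18.0782
seg 3 [64.9°–141.7°] cycloidal, h=14: θ=133.2° here. β=68.3, B=76.8. 14·(0.8893 − sin(2π·0.8893)/(2π)) = 13.8781 → s = 18.8781
seg 3 [64.9°–141.7°] cycloidal, h=14: full span → s += 14 → s = 19.0000
seg 4 [141.7°–192.8°] dwell: s stays 19.0000
seg 5 [192.8°–281.6°] simple-harmonic, h=-9: θ=239.3° here. β=46.5, B=88.8. -9/2·(1 − cos(π·0.5236)) = -4.8340 → s = 14.1660
seg 5 [192.8°–281.6°] simple-harmonic, h=-9: θ=264.8° here. β=72, B=88.8. -9/2·(1 − cos(π·0.8108)) = -8.2283 → s = 10.7717
θ=124.6°: R = R0 + s = 47 + 18.0782 = 65.0782
θ=133.2°: R = R0 + s = 47 + 18.8781 = 65.8781
θ=239.3°: R = R0 + s = 47 + 14.1660 = 61.1660
θ=264.8°: R = R0 + s = 47 + 10.7717 = 57.7717

θ=124.6°: 65.0782
θ=133.2°: 65.8781
θ=239.3°: 61.1660
θ=264.8°: 57.7717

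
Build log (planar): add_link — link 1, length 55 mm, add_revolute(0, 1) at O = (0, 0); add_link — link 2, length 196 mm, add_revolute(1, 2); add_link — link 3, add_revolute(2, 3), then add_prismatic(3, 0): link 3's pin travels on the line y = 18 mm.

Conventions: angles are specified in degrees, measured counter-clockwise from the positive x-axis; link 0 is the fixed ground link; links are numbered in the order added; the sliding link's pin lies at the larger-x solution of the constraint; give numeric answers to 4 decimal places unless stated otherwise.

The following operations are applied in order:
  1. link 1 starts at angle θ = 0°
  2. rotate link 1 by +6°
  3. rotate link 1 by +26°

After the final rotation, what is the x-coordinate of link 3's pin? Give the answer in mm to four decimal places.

geometry: r = 55 mm, L = 196 mm, e = 18 mm; θ starts at 0°
rotate link 1 by +6°: θ ← 0° +6° = 6°
rotate link 1 by +26°: θ ← 6° +26° = 32°
crank pin P = (r cos θ, r sin θ) = (46.642645, 29.145560)
h = r sin θ − e = 29.145560 − 18 = 11.145560
x = r cos θ + √(L² − h²) = 46.642645 + 195.682847 = 242.325492

242.3255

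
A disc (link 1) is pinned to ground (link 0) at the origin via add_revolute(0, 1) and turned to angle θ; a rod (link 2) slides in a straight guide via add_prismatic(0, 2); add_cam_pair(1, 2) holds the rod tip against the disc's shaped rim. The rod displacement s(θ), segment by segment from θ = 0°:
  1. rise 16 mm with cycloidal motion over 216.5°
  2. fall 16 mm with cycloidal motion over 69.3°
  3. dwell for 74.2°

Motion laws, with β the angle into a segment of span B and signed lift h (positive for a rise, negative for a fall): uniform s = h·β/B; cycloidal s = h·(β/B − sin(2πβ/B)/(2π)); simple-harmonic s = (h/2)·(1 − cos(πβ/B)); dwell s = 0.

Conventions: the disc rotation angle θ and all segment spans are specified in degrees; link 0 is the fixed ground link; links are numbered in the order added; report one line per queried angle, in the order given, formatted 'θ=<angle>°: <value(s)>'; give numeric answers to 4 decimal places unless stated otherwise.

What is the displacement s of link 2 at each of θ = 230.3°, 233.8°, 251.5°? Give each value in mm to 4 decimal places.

segment 1 (0° to 216.5°, cycloidal, h = 16) is passed completely: s = 0.0000 + (16) = 16.0000
θ = 230.3° falls in segment 2 (216.5° to 285.8°, cycloidal, h = -16): β = 230.3 − 216.5 = 13.8°, B = 69.3°; Δs = -16·(0.1991 − sin(2π·0.1991)/(2π)) = -0.7686; s = 16.0000 − 0.7686 = 15.2314
θ = 233.8° falls in segment 2 (216.5° to 285.8°, cycloidal, h = -16): β = 233.8 − 216.5 = 17.3°, B = 69.3°; Δs = -16·(0.2496 − sin(2π·0.2496)/(2π)) = -1.4478; s = 16.0000 − 1.4478 = 14.5522
θ = 251.5° falls in segment 2 (216.5° to 285.8°, cycloidal, h = -16): β = 251.5 − 216.5 = 35°, B = 69.3°; Δs = -16·(0.5051 − sin(2π·0.5051)/(2π)) = -8.1616; s = 16.0000 − 8.1616 = 7.8384

θ=230.3°: 15.2314
θ=233.8°: 14.5522
θ=251.5°: 7.8384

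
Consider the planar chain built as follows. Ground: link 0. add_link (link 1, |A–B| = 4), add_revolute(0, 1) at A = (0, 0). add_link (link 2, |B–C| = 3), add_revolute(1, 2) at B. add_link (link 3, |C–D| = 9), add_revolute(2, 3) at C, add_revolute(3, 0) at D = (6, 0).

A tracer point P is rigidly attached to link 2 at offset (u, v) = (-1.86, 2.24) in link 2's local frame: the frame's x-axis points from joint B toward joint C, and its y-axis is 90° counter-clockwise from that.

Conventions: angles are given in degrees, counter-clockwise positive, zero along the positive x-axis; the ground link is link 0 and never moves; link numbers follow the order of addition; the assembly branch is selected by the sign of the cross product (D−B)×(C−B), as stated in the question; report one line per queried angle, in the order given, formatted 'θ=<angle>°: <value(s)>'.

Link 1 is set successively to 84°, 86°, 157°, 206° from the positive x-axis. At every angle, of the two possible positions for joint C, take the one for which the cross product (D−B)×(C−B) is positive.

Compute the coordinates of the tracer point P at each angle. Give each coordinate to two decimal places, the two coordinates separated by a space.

A=(0,0), D=(6.00,0)
θ=84°: B = A + 4.00·(cos84°, sin84°) = (0.4181, 3.9781)
θ=84°: |BD| = 6.8544
θ=84°: circle(B,3.00) ∩ circle(D,9.00): a=-1.8249, h=2.3811
θ=84°:   candidates: C₊=(0.3139,6.9763) cross=16.321; C₋=(-2.4499,3.0982) cross=-16.321
θ=84°:   branch + wants cross > 0 → take C=(0.3139,6.9763) (cross=16.321)
θ=84°: ex = (C−B)/|BC| = (-0.0347,0.9994); ey = (-0.9994,-0.0347)
θ=84°: P = B + -1.86·ex + 2.24·ey = (-1.7559,2.0414)
θ=86°: B = A + 4.00·(cos86°, sin86°) = (0.2790, 3.9903)
θ=86°: |BD| = 6.9751
θ=86°: circle(B,3.00) ∩ circle(D,9.00): a=-1.6737, h=2.4897
θ=86°:   candidates: C₊=(0.3306,6.9898) cross=17.366; C₋=(-2.5181,2.9057) cross=-17.366
θ=86°:   branch + wants cross > 0 → take C=(0.3306,6.9898) (cross=17.366)
θ=86°: ex = (C−B)/|BC| = (0.0172,0.9999); ey = (-0.9999,0.0172)
θ=86°: P = B + -1.86·ex + 2.24·ey = (-1.9926,2.1690)
θ=157°: B = A + 4.00·(cos157°, sin157°) = (-3.6820, 1.5629)
θ=157°: |BD| = 9.8074
θ=157°: circle(B,3.00) ∩ circle(D,9.00): a=1.2330, h=2.7349
θ=157°:   candidates: C₊=(-2.0290,4.0664) cross=26.822; C₋=(-2.9007,-1.3335) cross=-26.822
θ=157°:   branch + wants cross > 0 → take C=(-2.0290,4.0664) (cross=26.822)
θ=157°: ex = (C−B)/|BC| = (0.5510,0.8345); ey = (-0.8345,0.5510)
θ=157°: P = B + -1.86·ex + 2.24·ey = (-6.5762,1.2450)
θ=206°: B = A + 4.00·(cos206°, sin206°) = (-3.5952, -1.7535)
θ=206°: |BD| = 9.7541
θ=206°: circle(B,3.00) ∩ circle(D,9.00): a=1.1863, h=2.7555
θ=206°:   candidates: C₊=(-2.9236,1.1704) cross=26.877; C₋=(-1.9329,-4.2508) cross=-26.877
θ=206°:   branch + wants cross > 0 → take C=(-2.9236,1.1704) (cross=26.877)
θ=206°: ex = (C−B)/|BC| = (0.2239,0.9746); ey = (-0.9746,0.2239)
θ=206°: P = B + -1.86·ex + 2.24·ey = (-6.1947,-3.0648)

θ=84°: -1.76 2.04
θ=86°: -1.99 2.17
θ=157°: -6.58 1.25
θ=206°: -6.19 -3.06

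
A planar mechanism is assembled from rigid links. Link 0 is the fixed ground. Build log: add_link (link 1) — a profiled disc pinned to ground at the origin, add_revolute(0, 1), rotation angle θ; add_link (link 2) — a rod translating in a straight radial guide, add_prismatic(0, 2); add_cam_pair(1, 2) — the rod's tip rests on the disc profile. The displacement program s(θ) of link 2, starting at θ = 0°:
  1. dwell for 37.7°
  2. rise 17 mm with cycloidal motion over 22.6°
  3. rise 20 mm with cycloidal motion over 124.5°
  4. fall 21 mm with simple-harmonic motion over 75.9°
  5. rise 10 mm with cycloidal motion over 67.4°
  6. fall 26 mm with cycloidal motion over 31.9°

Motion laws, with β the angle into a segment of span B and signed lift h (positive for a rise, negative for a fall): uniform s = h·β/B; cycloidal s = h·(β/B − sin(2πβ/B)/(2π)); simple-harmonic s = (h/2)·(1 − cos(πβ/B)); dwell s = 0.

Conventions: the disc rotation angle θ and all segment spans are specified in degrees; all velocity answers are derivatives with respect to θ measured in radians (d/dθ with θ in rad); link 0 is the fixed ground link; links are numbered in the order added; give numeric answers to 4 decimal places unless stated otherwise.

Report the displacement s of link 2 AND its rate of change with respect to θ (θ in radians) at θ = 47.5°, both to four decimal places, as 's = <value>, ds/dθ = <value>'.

seg 1 [0°–37.7°] dwell: s stays 0.0000
seg 2 [37.7°–60.3°] cycloidal, h=17: θ=47.5° here. β=9.8, B=22.6. 17·(0.4336 − sin(2π·0.4336)/(2π)) = 6.2758 → s = 6.2758
velocity in seg [37.7°–60.3°] (cycloidal), θ in radians: β = 9.8° = 0.1710 rad, B = 22.6° = 0.3944 rad; ds/dθ = (h/B)(1 − cos(2πβ/B)) = (17/0.3944)(1 − cos(2π·0.4336)) = 82.503544 mm/rad

s = 6.2758, ds/dθ = 82.5035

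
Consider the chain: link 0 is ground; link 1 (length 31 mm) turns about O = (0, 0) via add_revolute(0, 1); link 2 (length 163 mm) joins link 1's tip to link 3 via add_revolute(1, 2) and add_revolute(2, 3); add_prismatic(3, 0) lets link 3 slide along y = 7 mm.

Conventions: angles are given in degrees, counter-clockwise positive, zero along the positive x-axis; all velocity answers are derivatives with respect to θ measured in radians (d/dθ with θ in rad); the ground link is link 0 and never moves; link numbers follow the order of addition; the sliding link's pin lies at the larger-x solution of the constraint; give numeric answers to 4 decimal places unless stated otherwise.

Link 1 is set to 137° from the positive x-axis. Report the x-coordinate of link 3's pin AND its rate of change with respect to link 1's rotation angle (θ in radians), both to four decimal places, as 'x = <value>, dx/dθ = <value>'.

geometry: r = 31 mm, L = 163 mm, e = 7 mm
crank pin P = (r cos θ, r sin θ) = (-22.671965, 21.141949)
h = r sin θ − e = 21.141949 − 7 = 14.141949
x = r cos θ + √(L² − h²) = -22.671965 + 162.385360 = 139.713396
dx/dθ = −r sin θ − h·r cos θ/√(L² − h²) (θ in radians; h = 14.141949) = -19.167475

x = 139.7134, dx/dθ = -19.1675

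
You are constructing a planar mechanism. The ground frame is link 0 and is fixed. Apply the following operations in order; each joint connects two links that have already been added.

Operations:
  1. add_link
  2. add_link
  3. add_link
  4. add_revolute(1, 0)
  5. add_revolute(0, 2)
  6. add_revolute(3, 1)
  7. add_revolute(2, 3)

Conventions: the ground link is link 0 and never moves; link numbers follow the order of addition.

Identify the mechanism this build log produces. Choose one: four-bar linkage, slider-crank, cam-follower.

links: 4 (incl. ground); joints: 4 revolute, 0 prismatic, 0 higher (cam) pair, forming one closed loop
4 links in a single 4R loop → four-bar linkage

four-bar linkage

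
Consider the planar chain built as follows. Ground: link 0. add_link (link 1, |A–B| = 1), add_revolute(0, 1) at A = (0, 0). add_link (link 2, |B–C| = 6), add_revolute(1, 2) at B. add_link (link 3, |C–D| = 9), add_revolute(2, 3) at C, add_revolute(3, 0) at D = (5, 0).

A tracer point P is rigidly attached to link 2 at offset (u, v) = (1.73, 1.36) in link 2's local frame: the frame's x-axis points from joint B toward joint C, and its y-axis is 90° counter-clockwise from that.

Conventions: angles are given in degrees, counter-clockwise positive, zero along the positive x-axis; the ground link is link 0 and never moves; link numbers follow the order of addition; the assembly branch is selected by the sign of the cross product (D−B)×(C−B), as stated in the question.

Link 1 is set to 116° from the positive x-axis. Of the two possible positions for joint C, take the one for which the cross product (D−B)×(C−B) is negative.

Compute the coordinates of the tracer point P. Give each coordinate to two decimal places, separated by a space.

A=(0,0), D=(5.00,0)
B = A + 1.00·(cos116°, sin116°) = (-0.4384, 0.8988)
|BD| = 5.5121
circle(B,6.00) ∩ circle(D,9.00): a=-1.3258, h=5.8517
  candidates: C₊=(-0.7923,6.8883) cross=32.255; C₋=(-2.7006,-4.6584) cross=-32.255
  branch - wants cross < 0 → take C=(-2.7006,-4.6584) (cross=-32.255)
ex = (C−B)/|BC| = (-0.3770,-0.9262); ey = (0.9262,-0.3770)
P = B + 1.73·ex + 1.36·ey = (0.1690,-1.2163)

0.17 -1.22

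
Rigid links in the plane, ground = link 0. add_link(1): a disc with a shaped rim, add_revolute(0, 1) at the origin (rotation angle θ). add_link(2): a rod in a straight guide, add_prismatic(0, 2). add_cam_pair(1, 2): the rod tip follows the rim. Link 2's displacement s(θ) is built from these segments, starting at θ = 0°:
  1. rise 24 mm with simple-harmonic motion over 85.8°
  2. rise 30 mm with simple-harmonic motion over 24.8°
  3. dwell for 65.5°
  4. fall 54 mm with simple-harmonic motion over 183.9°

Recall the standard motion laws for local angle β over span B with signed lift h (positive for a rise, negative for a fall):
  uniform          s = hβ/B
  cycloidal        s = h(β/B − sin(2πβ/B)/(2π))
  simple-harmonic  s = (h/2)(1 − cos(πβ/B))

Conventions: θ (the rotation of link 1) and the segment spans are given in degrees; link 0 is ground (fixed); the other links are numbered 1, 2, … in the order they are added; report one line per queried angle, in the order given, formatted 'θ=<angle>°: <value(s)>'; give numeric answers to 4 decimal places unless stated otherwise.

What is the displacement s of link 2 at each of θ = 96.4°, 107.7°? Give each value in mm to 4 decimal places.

segment 1 (0° to 85.8°, simple-harmonic, h = 24) is passed completely: s = 0.0000 + (24) = 24.0000
θ = 96.4° falls in segment 2 (85.8° to 110.6°, simple-harmonic, h = 30): β = 96.4 − 85.8 = 10.6°, B = 24.8°; Δs = 30/2·(1 − cos(π·0.4274)) = 11.6093; s = 24.0000 + 11.6093 = 35.6093
θ = 107.7° falls in segment 2 (85.8° to 110.6°, simple-harmonic, h = 30): β = 107.7 − 85.8 = 21.9°, B = 24.8°; Δs = 30/2·(1 − cos(π·0.8831)) = 28.9992; s = 24.0000 + 28.9992 = 52.9992

θ=96.4°: 35.6093
θ=107.7°: 52.9992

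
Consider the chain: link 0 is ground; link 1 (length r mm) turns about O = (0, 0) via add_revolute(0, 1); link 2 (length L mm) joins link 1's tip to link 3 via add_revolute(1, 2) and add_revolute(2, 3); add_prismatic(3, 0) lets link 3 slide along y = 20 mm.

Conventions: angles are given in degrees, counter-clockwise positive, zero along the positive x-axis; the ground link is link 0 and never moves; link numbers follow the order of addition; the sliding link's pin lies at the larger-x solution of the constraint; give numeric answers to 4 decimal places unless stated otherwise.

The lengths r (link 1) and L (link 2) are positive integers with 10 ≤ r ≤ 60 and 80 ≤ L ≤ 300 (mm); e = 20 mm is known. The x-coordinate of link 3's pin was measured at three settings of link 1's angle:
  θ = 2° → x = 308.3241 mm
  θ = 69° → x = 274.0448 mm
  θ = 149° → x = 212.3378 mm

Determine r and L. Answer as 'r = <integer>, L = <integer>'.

constraint per measurement: (x − r cos θ)² + (r sin θ − e)² = L²
subtracting the θ₁ and θ₂ equations cancels the r² and L² terms:
r = (x₁² − x₂²) / (2[(x₁cos θ₁ + e sin θ₁) − (x₂cos θ₂ + e sin θ₂)]) = 52.0000 → r = 52
L² = (x₁ − r cos θ₁)² + (r sin θ₁ − e)² = 66048.9868 → L = 257.0000 → L = 257
check at θ₃=149°: x = 212.3378 (printed 212.3378) ✓

r = 52, L = 257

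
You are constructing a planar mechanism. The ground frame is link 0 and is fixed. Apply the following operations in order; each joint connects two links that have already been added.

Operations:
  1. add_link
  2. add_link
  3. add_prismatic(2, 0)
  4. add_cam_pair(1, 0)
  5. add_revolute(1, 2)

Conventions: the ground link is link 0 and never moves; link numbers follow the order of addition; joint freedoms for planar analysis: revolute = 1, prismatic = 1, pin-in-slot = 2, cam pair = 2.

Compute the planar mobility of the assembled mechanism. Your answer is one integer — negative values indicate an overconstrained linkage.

link 0 = ground. State L|J1|J2 = 1|0|0
+link1  2|0|0
+link2  3|0|0
P(2,0) f=1→J1  3|1|0
C(1,0) f=2→J2  3|1|1
R(1,2) f=1→J1  3|2|1
M = 3(3−1)−2·2−1 = 6−4−1 = 1

M = 1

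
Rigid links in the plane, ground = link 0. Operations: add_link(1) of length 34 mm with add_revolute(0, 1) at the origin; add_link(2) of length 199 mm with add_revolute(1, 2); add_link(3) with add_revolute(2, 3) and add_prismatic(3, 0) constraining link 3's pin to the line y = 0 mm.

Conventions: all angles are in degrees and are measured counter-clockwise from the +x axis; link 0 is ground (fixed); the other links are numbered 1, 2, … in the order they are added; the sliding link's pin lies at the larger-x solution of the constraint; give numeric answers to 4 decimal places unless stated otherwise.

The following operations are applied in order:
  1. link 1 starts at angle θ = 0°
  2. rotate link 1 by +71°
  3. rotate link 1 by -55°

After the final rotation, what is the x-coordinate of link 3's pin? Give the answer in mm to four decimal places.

geometry: r = 34 mm, L = 199 mm, e = 0 mm; θ starts at 0°
rotate link 1 by +71°: θ ← 0° +71° = 71°
rotate link 1 by -55°: θ ← 71° -55° = 16°
crank pin P = (r cos θ, r sin θ) = (32.682898, 9.371670)
h = r sin θ − e = 9.371670 − 0 = 9.371670
x = r cos θ + √(L² − h²) = 32.682898 + 198.779204 = 231.462101

231.4621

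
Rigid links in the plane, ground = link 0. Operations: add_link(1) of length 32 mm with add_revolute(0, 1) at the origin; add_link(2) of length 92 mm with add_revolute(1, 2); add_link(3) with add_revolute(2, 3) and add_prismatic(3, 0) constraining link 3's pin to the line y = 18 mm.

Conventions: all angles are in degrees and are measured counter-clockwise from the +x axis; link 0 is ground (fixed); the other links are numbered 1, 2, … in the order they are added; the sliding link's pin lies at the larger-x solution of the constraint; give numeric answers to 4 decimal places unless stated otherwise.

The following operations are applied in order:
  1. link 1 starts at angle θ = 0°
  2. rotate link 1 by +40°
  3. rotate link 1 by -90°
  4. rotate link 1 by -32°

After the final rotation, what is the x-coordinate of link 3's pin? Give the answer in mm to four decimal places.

geometry: r = 32 mm, L = 92 mm, e = 18 mm; θ starts at 0°
rotate link 1 by +40°: θ ← 0° +40° = 40°
rotate link 1 by -90°: θ ← 40° -90° = -50°
rotate link 1 by -32°: θ ← -50° -32° = -82°
crank pin P = (r cos θ, r sin θ) = (4.453539, -31.688578)
h = r sin θ − e = -31.688578 − 18 = -49.688578
x = r cos θ + √(L² − h²) = 4.453539 + 77.427677 = 81.881216

81.8812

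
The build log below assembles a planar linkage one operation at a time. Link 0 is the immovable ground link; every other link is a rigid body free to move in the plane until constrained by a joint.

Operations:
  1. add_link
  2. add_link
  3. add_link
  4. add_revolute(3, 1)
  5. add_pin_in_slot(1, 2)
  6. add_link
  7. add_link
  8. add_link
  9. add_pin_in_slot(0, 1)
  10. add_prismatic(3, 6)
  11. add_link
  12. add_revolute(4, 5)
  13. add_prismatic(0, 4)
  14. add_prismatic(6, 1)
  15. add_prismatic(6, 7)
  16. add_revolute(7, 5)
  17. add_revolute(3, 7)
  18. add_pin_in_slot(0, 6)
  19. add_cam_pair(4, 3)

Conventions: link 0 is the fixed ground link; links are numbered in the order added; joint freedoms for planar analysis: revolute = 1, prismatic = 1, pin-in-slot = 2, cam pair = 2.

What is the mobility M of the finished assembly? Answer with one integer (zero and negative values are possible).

L=1 J1=0 J2=0
add link → L=2 J1=0 J2=0
add link → L=3 J1=0 J2=0
add link → L=4 J1=0 J2=0
R@3,1 dof=1 J1 → L=4 J1=1 J2=0
PS@1,2 dof=2 J2 → L=4 J1=1 J2=1
add link → L=5 J1=1 J2=1
add link → L=6 J1=1 J2=1
add link → L=7 J1=1 J2=1
PS@0,1 dof=2 J2 → L=7 J1=1 J2=2
P@3,6 dof=1 J1 → L=7 J1=2 J2=2
add link → L=8 J1=2 J2=2
R@4,5 dof=1 J1 → L=8 J1=3 J2=2
P@0,4 dof=1 J1 → L=8 J1=4 J2=2
P@6,1 dof=1 J1 → L=8 J1=5 J2=2
P@6,7 dof=1 J1 → L=8 J1=6 J2=2
R@7,5 dof=1 J1 → L=8 J1=7 J2=2
R@3,7 dof=1 J1 → L=8 J1=8 J2=2
PS@0,6 dof=2 J2 → L=8 J1=8 J2=3
C@4,3 dof=2 J2 → L=8 J1=8 J2=4
M=3(L−1)−2J1−J2=3·7−2·8−4=1

M = 1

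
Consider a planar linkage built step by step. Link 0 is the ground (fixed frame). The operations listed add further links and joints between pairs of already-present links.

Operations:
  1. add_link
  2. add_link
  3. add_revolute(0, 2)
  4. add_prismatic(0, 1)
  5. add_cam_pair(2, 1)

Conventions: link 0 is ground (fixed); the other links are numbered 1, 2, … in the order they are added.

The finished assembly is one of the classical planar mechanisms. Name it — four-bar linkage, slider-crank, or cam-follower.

links: 3 (incl. ground); joints: 1 revolute, 1 prismatic, 1 higher (cam) pair, forming one closed loop
3 links, revolute + prismatic + higher pair in one loop → cam-follower

cam-follower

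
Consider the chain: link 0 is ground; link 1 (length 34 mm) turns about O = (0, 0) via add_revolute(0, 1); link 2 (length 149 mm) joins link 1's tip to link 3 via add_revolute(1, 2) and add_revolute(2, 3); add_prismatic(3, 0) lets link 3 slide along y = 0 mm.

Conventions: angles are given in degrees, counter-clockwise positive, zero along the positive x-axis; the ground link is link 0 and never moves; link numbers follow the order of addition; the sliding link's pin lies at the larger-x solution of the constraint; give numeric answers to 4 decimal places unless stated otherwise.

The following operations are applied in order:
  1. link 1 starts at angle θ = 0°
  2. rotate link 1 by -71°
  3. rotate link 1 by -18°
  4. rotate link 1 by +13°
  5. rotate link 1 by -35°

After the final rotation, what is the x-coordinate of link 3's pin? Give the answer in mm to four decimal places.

geometry: r = 34 mm, L = 149 mm, e = 0 mm; θ starts at 0°
rotate link 1 by -71°: θ ← 0° -71° = -71°
rotate link 1 by -18°: θ ← -71° -18° = -89°
rotate link 1 by +13°: θ ← -89° +13° = -76°
rotate link 1 by -35°: θ ← -76° -35° = -111°
crank pin P = (r cos θ, r sin θ) = (-12.184510, -31.741735)
h = r sin θ − e = -31.741735 − 0 = -31.741735
x = r cos θ + √(L² − h²) = -12.184510 + 145.579745 = 133.395235

133.3952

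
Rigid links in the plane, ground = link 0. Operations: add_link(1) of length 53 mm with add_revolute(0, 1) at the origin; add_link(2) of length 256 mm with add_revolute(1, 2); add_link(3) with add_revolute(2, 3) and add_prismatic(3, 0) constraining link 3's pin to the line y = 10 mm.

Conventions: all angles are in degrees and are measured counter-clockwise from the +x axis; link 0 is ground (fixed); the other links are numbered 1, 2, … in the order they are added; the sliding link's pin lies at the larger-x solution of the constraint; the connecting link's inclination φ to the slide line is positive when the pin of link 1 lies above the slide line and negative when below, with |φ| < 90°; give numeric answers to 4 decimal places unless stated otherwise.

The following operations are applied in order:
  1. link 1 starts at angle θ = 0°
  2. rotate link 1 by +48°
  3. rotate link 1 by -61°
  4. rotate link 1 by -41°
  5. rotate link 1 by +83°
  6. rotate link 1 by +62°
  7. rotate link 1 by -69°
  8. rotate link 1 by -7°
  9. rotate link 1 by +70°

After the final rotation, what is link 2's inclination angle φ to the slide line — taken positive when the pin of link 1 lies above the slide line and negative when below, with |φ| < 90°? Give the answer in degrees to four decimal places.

geometry: r = 53 mm, L = 256 mm, e = 10 mm; θ starts at 0°
rotate link 1 by +48°: θ ← 0° +48° = 48°
rotate link 1 by -61°: θ ← 48° -61° = -13°
rotate link 1 by -41°: θ ← -13° -41° = -54°
rotate link 1 by +83°: θ ← -54° +83° = 29°
rotate link 1 by +62°: θ ← 29° +62° = 91°
rotate link 1 by -69°: θ ← 91° -69° = 22°
rotate link 1 by -7°: θ ← 22° -7° = 15°
rotate link 1 by +70°: θ ← 15° +70° = 85°
h = r sin θ − e = 52.798319 − 10 = 42.798319
sin φ = h / L = 42.798319 / 256 = 0.16718093
φ = arcsin(0.16718093) = 9.623953°

9.6240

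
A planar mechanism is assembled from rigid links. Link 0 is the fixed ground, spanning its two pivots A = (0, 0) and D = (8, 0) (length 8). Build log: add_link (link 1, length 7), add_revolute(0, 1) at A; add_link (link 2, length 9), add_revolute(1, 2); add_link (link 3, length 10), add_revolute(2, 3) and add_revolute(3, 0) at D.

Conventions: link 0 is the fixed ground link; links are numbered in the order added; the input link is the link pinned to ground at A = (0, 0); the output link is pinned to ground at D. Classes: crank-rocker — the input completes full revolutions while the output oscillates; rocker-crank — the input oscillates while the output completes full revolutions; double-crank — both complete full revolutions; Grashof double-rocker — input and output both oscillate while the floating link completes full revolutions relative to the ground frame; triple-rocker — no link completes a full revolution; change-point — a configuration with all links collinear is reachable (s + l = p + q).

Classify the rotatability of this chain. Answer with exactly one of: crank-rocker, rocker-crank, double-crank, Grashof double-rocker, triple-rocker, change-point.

lengths: ground=8, input=7, coupler=9, output=10
sorted: s=7 (shortest), l=10 (longest), p+q=17
s + l = 17 vs p + q = 17
s + l = p + q → change-point (collinear configuration reachable)

change-point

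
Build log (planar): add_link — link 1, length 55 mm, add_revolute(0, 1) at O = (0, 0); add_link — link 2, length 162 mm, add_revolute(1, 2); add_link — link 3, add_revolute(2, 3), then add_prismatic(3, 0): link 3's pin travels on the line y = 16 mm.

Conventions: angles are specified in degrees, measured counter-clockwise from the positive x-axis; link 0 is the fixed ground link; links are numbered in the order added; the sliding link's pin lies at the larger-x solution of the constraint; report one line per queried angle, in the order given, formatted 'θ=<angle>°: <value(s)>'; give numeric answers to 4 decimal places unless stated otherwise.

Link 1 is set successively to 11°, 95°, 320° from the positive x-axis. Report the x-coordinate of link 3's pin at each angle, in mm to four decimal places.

geometry: r = 55 mm, L = 162 mm, e = 16 mm
θ=11°: crank pin P = (r cos θ, r sin θ) = (53.989495, 10.494495)
θ=11°: h = r sin θ − e = 10.494495 − 16 = -5.505505
θ=11°: x = r cos θ + √(L² − h²) = 53.989495 + 161.906422 = 215.895917
θ=95°: crank pin P = (r cos θ, r sin θ) = (-4.793566, 54.790708)
θ=95°: h = r sin θ − e = 54.790708 − 16 = 38.790708
θ=95°: x = r cos θ + √(L² − h²) = -4.793566 + 157.287256 = 152.493690
θ=320°: crank pin P = (r cos θ, r sin θ) = (42.132444, -35.353319)
θ=320°: h = r sin θ − e = -35.353319 − 16 = -51.353319
θ=320°: x = r cos θ + √(L² − h²) = 42.132444 + 153.645165 = 195.777609

θ=11°: 215.8959
θ=95°: 152.4937
θ=320°: 195.7776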